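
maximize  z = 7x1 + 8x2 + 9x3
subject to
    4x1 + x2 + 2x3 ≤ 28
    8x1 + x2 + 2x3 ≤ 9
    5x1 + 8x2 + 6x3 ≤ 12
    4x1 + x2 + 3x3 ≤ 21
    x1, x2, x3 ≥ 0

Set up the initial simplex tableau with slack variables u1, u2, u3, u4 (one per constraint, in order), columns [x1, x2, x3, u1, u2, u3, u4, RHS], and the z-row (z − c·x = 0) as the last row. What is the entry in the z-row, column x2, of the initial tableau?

-8

The z-row carries the negated objective coefficients: the x2 entry is -8.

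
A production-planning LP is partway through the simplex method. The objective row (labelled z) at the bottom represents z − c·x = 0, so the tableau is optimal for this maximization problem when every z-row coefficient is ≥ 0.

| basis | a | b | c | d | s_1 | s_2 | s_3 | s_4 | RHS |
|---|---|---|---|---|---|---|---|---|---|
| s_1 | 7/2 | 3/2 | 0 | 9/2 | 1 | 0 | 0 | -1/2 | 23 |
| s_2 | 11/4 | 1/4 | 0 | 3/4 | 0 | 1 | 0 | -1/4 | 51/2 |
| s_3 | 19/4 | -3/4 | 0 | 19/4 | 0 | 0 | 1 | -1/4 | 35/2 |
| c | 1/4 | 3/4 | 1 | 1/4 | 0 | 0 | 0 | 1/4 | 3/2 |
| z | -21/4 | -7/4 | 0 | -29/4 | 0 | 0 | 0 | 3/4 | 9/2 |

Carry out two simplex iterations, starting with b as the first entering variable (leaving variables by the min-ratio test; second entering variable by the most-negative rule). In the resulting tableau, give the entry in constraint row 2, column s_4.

Ratio test on column b — row 1: 23/(3/2) = 46/3; row 2: (51/2)/(1/4) = 102; row 3: entry -3/4 ≤ 0; row 4: (3/2)/(3/4) = 2. Minimum is 2 at row 4 (c leaves); pivot element 3/4.
Divide row 4 by 3/4; eliminate column b from the other rows.
Second iteration: most negative z-row entry is -20/3 in column d, so d enters.
Ratio test on column d — row 1: 20/4 = 5; row 2: 25/(2/3) = 75/2; row 3: 19/5 = 19/5; row 4: 2/(1/3) = 6. Minimum is 19/5 at row 3 (s_3 leaves); pivot element 5.
Divide row 3 by 5; eliminate column d from the other rows.
After both pivots, the entry at constraint row 2, column s_4 is -1/3.

-1/3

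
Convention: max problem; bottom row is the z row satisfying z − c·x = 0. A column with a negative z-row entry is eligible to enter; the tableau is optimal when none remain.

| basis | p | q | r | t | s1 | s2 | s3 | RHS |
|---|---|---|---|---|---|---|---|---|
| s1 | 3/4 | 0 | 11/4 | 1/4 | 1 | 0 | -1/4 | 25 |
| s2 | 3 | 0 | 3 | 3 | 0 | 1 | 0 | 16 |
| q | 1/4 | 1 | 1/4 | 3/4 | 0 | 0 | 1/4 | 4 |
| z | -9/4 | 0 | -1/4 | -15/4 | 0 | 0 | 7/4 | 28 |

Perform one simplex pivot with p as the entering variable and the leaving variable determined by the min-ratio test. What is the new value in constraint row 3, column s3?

Ratio test on column p — row 1: 25/(3/4) = 100/3; row 2: 16/3 = 16/3; row 3: 4/(1/4) = 16. Minimum is 16/3 at row 2 (s2 leaves); pivot element 3.
Divide row 2 by 3; eliminate column p from the other rows.
Row 3 update in column s3: 1/4 − (1/4)·0 = 1/4.

1/4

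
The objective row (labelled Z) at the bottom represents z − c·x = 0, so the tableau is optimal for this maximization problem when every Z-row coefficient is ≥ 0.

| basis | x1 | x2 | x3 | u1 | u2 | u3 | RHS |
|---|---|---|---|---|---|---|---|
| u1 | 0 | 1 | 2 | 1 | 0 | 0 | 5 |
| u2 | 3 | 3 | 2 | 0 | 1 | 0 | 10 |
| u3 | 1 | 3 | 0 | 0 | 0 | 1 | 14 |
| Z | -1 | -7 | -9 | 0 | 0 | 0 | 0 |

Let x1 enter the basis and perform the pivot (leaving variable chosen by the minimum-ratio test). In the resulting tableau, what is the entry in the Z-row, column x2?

-6

Ratio test on column x1 — row 1: entry 0 ≤ 0; row 2: 10/3 = 10/3; row 3: 14/1 = 14. Minimum is 10/3 at row 2 (u2 leaves); pivot element 3.
Divide row 2 by 3; eliminate column x1 from the other rows.
Z-row update in column x2: -7 − (-1)·1 = -6.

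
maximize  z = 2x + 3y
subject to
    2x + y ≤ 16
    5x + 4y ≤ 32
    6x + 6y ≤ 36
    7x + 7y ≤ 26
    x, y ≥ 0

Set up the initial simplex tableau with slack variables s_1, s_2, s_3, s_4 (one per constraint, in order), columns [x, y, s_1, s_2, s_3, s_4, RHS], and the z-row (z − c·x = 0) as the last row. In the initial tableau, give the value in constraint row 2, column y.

4

Constraint 2 has coefficient 4 on y.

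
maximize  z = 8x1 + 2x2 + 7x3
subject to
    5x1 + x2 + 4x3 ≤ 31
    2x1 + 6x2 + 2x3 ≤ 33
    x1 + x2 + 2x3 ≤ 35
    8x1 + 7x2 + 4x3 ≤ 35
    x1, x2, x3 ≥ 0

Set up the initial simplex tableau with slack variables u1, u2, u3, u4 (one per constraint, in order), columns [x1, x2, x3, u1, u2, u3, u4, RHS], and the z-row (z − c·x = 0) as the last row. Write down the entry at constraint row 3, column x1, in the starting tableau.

1

Constraint 3 has coefficient 1 on x1.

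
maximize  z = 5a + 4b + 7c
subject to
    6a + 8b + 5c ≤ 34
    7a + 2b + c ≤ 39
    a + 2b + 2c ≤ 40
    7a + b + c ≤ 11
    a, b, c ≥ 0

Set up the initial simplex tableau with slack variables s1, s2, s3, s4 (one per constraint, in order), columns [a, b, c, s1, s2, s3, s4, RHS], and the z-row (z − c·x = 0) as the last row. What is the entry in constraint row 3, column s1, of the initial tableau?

0

Slack s1 belongs to constraint 1; its column is the unit vector e_1, so the entry in row 3 is 0.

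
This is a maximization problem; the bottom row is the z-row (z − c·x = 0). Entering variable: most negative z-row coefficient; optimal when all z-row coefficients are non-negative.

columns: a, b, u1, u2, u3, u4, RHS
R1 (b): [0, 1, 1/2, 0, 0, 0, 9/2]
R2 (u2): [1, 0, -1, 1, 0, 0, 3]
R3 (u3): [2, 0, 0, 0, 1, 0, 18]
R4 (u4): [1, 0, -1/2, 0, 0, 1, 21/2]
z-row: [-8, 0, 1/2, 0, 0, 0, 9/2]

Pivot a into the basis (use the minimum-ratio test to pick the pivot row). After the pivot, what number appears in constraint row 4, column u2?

-1

Ratio test on column a — row 1: entry 0 ≤ 0; row 2: 3/1 = 3; row 3: 18/2 = 9; row 4: (21/2)/1 = 21/2. Minimum is 3 at row 2 (u2 leaves); pivot element 1.
Divide row 2 by 1; eliminate column a from the other rows.
Row 4 update in column u2: 0 − 1·1 = -1.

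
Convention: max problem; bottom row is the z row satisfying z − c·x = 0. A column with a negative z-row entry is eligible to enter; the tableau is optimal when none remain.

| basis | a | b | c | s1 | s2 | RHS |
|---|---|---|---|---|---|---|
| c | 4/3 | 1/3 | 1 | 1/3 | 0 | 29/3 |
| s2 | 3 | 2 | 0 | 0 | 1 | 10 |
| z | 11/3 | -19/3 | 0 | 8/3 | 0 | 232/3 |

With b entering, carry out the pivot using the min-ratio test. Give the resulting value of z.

109

Ratio test on column b — row 1: (29/3)/(1/3) = 29; row 2: 10/2 = 5. Minimum is 5 at row 2 (s2 leaves); pivot element 2.
Pivot on row 2; the z-row RHS becomes 232/3 − (-19/3)·5 = 109.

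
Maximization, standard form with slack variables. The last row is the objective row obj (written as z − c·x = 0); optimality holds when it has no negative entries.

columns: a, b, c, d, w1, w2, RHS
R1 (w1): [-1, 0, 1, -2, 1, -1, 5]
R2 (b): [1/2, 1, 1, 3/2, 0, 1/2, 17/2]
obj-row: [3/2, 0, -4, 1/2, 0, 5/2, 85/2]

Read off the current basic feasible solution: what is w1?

w1 is basic (row 1); its value is the RHS of that row, 5.

5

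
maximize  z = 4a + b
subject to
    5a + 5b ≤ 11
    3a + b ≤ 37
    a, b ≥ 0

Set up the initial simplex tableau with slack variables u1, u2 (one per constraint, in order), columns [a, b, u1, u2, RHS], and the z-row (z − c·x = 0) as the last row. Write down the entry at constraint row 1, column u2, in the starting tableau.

Slack u2 belongs to constraint 2; its column is the unit vector e_2, so the entry in row 1 is 0.

0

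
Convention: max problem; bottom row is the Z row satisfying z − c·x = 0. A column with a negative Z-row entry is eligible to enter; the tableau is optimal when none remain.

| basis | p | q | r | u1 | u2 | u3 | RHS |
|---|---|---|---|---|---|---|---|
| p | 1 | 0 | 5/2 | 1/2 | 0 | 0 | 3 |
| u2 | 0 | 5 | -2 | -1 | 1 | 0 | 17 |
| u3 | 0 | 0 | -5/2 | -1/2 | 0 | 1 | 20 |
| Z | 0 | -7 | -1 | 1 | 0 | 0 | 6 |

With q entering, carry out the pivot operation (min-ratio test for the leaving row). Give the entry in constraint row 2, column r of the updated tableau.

-2/5

Ratio test on column q — row 1: entry 0 ≤ 0; row 2: 17/5 = 17/5; row 3: entry 0 ≤ 0. Minimum is 17/5 at row 2 (u2 leaves); pivot element 5.
Divide row 2 by 5; eliminate column q from the other rows.
In the new row 2, the r entry is the old entry divided by the pivot: (-2)/5 = -2/5.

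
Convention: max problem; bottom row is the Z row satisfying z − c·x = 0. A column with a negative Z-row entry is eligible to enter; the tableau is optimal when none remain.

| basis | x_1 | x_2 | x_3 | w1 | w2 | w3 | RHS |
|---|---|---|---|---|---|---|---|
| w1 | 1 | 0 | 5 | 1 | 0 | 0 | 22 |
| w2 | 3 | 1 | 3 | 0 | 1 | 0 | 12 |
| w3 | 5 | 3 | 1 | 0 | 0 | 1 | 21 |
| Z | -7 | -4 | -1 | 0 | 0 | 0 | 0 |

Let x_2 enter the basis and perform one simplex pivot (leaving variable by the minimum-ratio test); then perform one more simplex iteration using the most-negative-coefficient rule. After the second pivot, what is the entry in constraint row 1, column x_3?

3

Ratio test on column x_2 — row 1: entry 0 ≤ 0; row 2: 12/1 = 12; row 3: 21/3 = 7. Minimum is 7 at row 3 (w3 leaves); pivot element 3.
Divide row 3 by 3; eliminate column x_2 from the other rows.
Second iteration: most negative Z-row entry is -1/3 in column x_1, so x_1 enters.
Ratio test on column x_1 — row 1: 22/1 = 22; row 2: 5/(4/3) = 15/4; row 3: 7/(5/3) = 21/5. Minimum is 15/4 at row 2 (w2 leaves); pivot element 4/3.
Divide row 2 by 4/3; eliminate column x_1 from the other rows.
After both pivots, the entry at constraint row 1, column x_3 is 3.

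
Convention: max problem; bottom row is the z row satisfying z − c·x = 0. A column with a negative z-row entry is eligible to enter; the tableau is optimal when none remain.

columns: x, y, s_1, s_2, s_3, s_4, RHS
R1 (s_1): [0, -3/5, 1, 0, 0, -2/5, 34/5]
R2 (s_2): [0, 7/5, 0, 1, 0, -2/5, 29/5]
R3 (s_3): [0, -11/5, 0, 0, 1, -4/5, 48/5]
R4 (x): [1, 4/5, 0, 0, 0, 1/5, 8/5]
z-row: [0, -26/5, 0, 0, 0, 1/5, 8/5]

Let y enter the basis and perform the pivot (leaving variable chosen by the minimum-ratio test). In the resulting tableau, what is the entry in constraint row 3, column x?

11/4

Ratio test on column y — row 1: entry -3/5 ≤ 0; row 2: (29/5)/(7/5) = 29/7; row 3: entry -11/5 ≤ 0; row 4: (8/5)/(4/5) = 2. Minimum is 2 at row 4 (x leaves); pivot element 4/5.
Divide row 4 by 4/5; eliminate column y from the other rows.
Row 3 update in column x: 0 − (-11/5)·(5/4) = 11/4.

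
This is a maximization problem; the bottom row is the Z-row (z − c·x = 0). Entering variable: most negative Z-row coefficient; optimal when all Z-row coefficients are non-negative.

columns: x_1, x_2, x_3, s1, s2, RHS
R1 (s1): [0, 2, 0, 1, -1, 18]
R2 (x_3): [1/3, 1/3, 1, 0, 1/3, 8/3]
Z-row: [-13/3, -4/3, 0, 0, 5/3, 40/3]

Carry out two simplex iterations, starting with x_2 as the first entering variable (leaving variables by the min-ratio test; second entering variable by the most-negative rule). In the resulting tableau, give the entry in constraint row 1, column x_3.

0

Ratio test on column x_2 — row 1: 18/2 = 9; row 2: (8/3)/(1/3) = 8. Minimum is 8 at row 2 (x_3 leaves); pivot element 1/3.
Divide row 2 by 1/3; eliminate column x_2 from the other rows.
Second iteration: most negative Z-row entry is -3 in column x_1, so x_1 enters.
Ratio test on column x_1 — row 1: entry -2 ≤ 0; row 2: 8/1 = 8. Minimum is 8 at row 2 (x_2 leaves); pivot element 1.
Divide row 2 by 1; eliminate column x_1 from the other rows.
After both pivots, the entry at constraint row 1, column x_3 is 0.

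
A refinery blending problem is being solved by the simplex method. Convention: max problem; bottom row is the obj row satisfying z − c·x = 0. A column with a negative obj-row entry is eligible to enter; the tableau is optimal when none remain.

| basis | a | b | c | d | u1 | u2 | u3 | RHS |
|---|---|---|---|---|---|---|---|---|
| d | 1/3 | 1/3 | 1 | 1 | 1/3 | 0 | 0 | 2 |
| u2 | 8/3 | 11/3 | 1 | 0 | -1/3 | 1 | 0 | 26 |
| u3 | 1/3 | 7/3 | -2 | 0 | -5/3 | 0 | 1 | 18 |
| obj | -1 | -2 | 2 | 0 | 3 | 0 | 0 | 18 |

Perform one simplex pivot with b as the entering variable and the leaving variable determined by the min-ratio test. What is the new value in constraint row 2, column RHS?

Ratio test on column b — row 1: 2/(1/3) = 6; row 2: 26/(11/3) = 78/11; row 3: 18/(7/3) = 54/7. Minimum is 6 at row 1 (d leaves); pivot element 1/3.
Divide row 1 by 1/3; eliminate column b from the other rows.
Row 2 update in column RHS: 26 − (11/3)·6 = 4.

4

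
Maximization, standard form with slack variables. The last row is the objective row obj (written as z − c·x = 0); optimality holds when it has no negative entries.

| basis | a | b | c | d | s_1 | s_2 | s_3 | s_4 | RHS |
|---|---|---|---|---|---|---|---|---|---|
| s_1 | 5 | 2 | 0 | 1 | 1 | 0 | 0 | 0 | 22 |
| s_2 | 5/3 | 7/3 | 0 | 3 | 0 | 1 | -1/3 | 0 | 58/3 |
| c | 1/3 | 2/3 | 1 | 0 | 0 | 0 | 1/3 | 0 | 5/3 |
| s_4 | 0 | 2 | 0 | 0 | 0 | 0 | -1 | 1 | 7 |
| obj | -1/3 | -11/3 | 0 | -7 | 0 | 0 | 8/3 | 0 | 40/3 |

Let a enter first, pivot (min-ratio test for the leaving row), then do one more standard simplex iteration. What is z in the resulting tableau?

Ratio test on column a — row 1: 22/5 = 22/5; row 2: (58/3)/(5/3) = 58/5; row 3: (5/3)/(1/3) = 5; row 4: entry 0 ≤ 0. Minimum is 22/5 at row 1 (s_1 leaves); pivot element 5.
Pivot on row 1; the obj-row RHS becomes 40/3 − (-1/3)·(22/5) = 74/5.
Next entering variable (most negative obj-row entry -104/15): d.
Ratio test on column d — row 1: (22/5)/(1/5) = 22; row 2: 12/(8/3) = 9/2; row 3: entry -1/15 ≤ 0; row 4: entry 0 ≤ 0. Minimum is 9/2 at row 2 (s_2 leaves); pivot element 8/3.
After the second pivot the obj-row RHS is 74/5 − (-104/15)·(9/2) = 46.

46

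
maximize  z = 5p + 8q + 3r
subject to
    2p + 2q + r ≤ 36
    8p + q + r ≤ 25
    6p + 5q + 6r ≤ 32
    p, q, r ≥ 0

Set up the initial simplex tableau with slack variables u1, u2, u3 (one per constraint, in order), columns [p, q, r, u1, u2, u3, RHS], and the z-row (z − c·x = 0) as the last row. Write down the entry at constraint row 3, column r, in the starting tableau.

Constraint 3 has coefficient 6 on r.

6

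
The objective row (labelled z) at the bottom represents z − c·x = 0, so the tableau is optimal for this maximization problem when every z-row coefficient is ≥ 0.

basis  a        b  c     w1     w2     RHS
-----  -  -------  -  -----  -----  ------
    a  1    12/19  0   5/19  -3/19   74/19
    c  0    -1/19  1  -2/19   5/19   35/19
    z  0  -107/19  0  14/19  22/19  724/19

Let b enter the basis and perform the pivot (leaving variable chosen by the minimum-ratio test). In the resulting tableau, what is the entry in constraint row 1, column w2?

Ratio test on column b — row 1: (74/19)/(12/19) = 37/6; row 2: entry -1/19 ≤ 0. Minimum is 37/6 at row 1 (a leaves); pivot element 12/19.
Divide row 1 by 12/19; eliminate column b from the other rows.
In the new row 1, the w2 entry is the old entry divided by the pivot: (-3/19)/(12/19) = -1/4.

-1/4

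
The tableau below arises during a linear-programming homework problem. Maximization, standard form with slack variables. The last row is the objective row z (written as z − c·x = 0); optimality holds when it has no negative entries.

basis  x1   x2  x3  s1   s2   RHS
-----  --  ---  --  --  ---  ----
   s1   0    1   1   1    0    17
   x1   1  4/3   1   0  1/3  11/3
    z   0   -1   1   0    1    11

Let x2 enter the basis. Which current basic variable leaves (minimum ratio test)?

Column x2 entries and ratios — s1: 17/1 = 17; x1: (11/3)/(4/3) = 11/4.
Smallest ratio is 11/4 in the row of x1, so x1 leaves.

x1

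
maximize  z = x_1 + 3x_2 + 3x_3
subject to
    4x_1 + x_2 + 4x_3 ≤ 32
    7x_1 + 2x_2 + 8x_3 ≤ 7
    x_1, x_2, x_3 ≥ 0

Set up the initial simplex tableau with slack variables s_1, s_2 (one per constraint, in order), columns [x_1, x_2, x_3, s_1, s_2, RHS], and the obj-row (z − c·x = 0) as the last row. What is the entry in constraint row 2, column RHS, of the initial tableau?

7

The RHS of constraint 2 is b_2 = 7.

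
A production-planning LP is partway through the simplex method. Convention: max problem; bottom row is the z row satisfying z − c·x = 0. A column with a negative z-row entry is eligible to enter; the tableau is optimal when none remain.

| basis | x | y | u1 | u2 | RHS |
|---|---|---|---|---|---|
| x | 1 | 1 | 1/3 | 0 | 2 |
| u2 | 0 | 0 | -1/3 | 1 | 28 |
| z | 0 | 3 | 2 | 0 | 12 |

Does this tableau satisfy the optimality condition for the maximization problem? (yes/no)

Every z-row coefficient is ≥ 0, so the tableau is optimal.

yes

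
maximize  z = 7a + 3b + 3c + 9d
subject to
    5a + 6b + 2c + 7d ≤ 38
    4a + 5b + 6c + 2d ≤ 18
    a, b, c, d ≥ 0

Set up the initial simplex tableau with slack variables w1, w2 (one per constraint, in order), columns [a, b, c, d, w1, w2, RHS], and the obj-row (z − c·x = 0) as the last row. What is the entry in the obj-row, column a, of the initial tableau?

The obj-row carries the negated objective coefficients: the a entry is -7.

-7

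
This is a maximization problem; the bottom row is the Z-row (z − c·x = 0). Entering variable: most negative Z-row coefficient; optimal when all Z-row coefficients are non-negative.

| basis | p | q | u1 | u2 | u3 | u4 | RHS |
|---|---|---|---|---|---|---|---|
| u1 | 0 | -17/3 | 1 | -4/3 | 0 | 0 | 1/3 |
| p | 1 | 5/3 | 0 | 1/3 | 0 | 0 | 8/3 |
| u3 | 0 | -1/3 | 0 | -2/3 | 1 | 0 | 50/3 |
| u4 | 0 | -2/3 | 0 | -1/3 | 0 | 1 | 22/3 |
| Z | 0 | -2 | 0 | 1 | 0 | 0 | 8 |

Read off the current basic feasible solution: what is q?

0

q is not in the basis, so in the current basic feasible solution q = 0.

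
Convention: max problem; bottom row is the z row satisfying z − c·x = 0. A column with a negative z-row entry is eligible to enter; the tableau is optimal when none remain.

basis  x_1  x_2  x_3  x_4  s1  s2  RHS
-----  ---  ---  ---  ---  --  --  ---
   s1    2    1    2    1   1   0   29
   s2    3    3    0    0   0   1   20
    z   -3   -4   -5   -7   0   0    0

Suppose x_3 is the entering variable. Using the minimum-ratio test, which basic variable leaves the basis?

s1

Column x_3 entries and ratios — s1: 29/2 = 29/2; s2: 0 ≤ 0, skip.
Smallest ratio is 29/2 in the row of s1, so s1 leaves.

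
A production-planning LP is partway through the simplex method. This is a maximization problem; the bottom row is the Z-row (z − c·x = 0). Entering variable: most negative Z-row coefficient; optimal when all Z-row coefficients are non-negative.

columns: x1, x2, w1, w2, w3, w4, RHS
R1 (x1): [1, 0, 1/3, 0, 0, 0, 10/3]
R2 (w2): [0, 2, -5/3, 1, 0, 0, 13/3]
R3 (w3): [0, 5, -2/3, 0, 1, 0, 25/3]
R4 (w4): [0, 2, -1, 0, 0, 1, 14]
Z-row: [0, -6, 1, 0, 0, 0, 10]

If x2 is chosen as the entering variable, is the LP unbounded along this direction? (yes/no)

Column x2 has positive entries in row(s) 2, 3, 4, so the ratio test bounds it — not unbounded.

no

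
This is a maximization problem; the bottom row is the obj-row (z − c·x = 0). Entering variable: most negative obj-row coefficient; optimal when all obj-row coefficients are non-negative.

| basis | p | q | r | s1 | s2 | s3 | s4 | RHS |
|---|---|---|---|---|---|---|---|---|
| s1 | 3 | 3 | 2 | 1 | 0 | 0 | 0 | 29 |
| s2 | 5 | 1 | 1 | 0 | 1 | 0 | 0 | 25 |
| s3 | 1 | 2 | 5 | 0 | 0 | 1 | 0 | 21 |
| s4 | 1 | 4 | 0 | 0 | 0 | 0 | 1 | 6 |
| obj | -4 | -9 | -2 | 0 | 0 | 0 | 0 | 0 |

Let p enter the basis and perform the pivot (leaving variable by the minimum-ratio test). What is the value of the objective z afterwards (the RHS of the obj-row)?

Ratio test on column p — row 1: 29/3 = 29/3; row 2: 25/5 = 5; row 3: 21/1 = 21; row 4: 6/1 = 6. Minimum is 5 at row 2 (s2 leaves); pivot element 5.
Pivot on row 2; the obj-row RHS becomes 0 − (-4)·5 = 20.

20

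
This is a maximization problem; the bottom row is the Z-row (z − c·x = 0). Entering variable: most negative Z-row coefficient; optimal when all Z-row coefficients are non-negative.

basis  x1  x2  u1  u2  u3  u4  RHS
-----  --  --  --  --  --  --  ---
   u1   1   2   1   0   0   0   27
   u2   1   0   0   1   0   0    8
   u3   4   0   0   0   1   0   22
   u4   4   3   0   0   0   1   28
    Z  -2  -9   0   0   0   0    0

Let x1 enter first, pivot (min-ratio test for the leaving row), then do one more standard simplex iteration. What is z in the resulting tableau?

Ratio test on column x1 — row 1: 27/1 = 27; row 2: 8/1 = 8; row 3: 22/4 = 11/2; row 4: 28/4 = 7. Minimum is 11/2 at row 3 (u3 leaves); pivot element 4.
Pivot on row 3; the Z-row RHS becomes 0 − (-2)·(11/2) = 11.
Next entering variable (most negative Z-row entry -9): x2.
Ratio test on column x2 — row 1: (43/2)/2 = 43/4; row 2: entry 0 ≤ 0; row 3: entry 0 ≤ 0; row 4: 6/3 = 2. Minimum is 2 at row 4 (u4 leaves); pivot element 3.
After the second pivot the Z-row RHS is 11 − (-9)·2 = 29.

29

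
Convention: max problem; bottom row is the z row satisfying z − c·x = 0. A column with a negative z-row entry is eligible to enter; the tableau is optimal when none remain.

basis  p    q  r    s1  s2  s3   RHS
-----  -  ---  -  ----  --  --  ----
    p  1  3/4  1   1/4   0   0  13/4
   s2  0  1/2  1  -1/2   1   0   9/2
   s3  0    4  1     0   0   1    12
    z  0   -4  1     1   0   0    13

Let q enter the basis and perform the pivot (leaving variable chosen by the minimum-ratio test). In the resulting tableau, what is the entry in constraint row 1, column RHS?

Ratio test on column q — row 1: (13/4)/(3/4) = 13/3; row 2: (9/2)/(1/2) = 9; row 3: 12/4 = 3. Minimum is 3 at row 3 (s3 leaves); pivot element 4.
Divide row 3 by 4; eliminate column q from the other rows.
Row 1 update in column RHS: 13/4 − (3/4)·3 = 1.

1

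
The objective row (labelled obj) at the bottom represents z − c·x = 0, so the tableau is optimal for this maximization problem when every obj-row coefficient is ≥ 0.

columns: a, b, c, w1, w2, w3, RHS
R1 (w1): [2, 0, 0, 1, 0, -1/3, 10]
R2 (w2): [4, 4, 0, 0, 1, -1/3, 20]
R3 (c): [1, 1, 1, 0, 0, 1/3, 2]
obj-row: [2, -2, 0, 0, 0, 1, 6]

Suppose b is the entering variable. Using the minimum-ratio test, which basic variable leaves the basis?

Column b entries and ratios — w1: 0 ≤ 0, skip; w2: 20/4 = 5; c: 2/1 = 2.
Smallest ratio is 2 in the row of c, so c leaves.

c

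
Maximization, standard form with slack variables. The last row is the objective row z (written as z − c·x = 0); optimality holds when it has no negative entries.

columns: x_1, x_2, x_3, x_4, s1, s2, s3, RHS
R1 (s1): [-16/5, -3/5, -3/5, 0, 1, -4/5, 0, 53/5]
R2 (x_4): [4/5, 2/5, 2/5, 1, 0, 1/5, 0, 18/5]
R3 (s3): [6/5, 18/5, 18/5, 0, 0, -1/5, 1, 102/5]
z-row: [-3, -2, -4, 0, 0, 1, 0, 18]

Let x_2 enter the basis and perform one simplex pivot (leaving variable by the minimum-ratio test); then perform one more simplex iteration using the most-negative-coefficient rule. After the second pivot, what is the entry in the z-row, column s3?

Ratio test on column x_2 — row 1: entry -3/5 ≤ 0; row 2: (18/5)/(2/5) = 9; row 3: (102/5)/(18/5) = 17/3. Minimum is 17/3 at row 3 (s3 leaves); pivot element 18/5.
Divide row 3 by 18/5; eliminate column x_2 from the other rows.
Second iteration: most negative z-row entry is -7/3 in column x_1, so x_1 enters.
Ratio test on column x_1 — row 1: entry -3 ≤ 0; row 2: (4/3)/(2/3) = 2; row 3: (17/3)/(1/3) = 17. Minimum is 2 at row 2 (x_4 leaves); pivot element 2/3.
Divide row 2 by 2/3; eliminate column x_1 from the other rows.
After both pivots, the entry at the z-row, column s3 is 1/6.

1/6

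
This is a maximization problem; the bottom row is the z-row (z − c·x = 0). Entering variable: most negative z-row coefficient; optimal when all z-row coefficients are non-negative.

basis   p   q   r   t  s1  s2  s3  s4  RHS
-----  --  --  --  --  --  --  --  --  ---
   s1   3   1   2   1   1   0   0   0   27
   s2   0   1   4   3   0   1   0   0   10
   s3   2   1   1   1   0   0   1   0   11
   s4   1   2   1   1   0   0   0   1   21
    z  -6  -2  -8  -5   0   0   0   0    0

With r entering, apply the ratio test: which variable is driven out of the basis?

s2

Column r entries and ratios — s1: 27/2 = 27/2; s2: 10/4 = 5/2; s3: 11/1 = 11; s4: 21/1 = 21.
Smallest ratio is 5/2 in the row of s2, so s2 leaves.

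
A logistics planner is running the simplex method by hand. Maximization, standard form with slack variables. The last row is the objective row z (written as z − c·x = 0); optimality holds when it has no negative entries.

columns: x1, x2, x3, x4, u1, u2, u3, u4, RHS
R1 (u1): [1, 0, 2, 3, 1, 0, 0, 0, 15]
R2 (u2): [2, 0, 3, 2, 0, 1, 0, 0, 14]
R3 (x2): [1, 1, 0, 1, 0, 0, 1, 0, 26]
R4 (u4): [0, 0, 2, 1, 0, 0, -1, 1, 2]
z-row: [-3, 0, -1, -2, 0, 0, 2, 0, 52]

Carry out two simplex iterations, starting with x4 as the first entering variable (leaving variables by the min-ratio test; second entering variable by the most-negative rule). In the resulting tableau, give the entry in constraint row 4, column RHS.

2

Ratio test on column x4 — row 1: 15/3 = 5; row 2: 14/2 = 7; row 3: 26/1 = 26; row 4: 2/1 = 2. Minimum is 2 at row 4 (u4 leaves); pivot element 1.
Divide row 4 by 1; eliminate column x4 from the other rows.
Second iteration: most negative z-row entry is -3 in column x1, so x1 enters.
Ratio test on column x1 — row 1: 9/1 = 9; row 2: 10/2 = 5; row 3: 24/1 = 24; row 4: entry 0 ≤ 0. Minimum is 5 at row 2 (u2 leaves); pivot element 2.
Divide row 2 by 2; eliminate column x1 from the other rows.
After both pivots, the entry at constraint row 4, column RHS is 2.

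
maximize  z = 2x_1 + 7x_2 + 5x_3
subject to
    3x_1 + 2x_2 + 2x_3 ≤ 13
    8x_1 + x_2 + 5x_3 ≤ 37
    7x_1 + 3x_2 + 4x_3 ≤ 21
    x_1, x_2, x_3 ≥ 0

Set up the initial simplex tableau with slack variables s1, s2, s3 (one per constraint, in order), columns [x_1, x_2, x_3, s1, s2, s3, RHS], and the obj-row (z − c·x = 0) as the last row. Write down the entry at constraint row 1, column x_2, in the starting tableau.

Constraint 1 has coefficient 2 on x_2.

2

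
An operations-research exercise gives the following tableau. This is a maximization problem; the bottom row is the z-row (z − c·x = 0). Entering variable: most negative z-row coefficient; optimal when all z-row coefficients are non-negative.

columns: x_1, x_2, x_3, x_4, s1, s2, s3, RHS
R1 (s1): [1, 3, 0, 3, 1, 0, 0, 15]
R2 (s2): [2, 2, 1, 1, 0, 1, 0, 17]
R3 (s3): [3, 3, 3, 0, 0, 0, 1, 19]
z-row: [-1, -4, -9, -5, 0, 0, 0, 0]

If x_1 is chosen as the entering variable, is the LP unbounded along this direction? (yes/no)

no

Column x_1 has positive entries in row(s) 1, 2, 3, so the ratio test bounds it — not unbounded.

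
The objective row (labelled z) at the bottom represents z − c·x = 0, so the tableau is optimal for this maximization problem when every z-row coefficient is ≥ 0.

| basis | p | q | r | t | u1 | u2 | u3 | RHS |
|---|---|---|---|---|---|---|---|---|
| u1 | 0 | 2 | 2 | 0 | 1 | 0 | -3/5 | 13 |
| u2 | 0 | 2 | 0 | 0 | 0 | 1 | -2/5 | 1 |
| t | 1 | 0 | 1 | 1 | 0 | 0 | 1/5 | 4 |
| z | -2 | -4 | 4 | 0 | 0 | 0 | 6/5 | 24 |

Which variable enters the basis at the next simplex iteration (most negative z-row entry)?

q

Negative z-row entries: p: -2, q: -4.
The most negative is -4 in column q, so q enters.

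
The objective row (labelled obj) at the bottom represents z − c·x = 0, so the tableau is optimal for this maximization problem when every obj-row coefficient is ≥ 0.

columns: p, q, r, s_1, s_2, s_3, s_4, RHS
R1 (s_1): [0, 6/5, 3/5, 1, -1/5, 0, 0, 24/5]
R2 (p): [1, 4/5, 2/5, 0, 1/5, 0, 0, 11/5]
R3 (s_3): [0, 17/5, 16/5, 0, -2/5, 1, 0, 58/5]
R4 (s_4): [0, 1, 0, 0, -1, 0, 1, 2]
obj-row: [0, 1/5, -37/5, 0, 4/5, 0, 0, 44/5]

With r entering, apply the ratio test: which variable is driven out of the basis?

s_3

Column r entries and ratios — s_1: (24/5)/(3/5) = 8; p: (11/5)/(2/5) = 11/2; s_3: (58/5)/(16/5) = 29/8; s_4: 0 ≤ 0, skip.
Smallest ratio is 29/8 in the row of s_3, so s_3 leaves.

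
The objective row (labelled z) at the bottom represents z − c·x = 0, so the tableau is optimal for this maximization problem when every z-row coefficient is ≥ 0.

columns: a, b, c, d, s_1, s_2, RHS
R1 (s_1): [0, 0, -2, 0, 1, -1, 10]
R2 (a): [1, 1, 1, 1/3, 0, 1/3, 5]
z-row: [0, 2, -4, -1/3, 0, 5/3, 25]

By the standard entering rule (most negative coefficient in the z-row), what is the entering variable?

c

Negative z-row entries: c: -4, d: -1/3.
The most negative is -4 in column c, so c enters.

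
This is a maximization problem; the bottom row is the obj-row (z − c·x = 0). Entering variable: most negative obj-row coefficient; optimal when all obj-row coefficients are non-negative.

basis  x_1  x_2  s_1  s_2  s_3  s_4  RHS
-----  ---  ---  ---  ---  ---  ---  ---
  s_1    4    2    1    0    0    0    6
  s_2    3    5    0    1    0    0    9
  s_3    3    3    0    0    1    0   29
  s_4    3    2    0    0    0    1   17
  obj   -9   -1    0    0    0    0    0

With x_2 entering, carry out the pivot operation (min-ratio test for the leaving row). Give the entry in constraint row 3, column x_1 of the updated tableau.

6/5

Ratio test on column x_2 — row 1: 6/2 = 3; row 2: 9/5 = 9/5; row 3: 29/3 = 29/3; row 4: 17/2 = 17/2. Minimum is 9/5 at row 2 (s_2 leaves); pivot element 5.
Divide row 2 by 5; eliminate column x_2 from the other rows.
Row 3 update in column x_1: 3 − 3·(3/5) = 6/5.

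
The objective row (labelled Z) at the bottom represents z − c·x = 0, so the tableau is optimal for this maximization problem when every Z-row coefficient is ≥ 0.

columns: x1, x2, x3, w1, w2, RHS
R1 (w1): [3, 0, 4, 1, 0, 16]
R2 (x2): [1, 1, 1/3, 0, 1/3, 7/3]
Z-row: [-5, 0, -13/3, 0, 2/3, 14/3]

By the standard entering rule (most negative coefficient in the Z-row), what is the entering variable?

x1

Negative Z-row entries: x1: -5, x3: -13/3.
The most negative is -5 in column x1, so x1 enters.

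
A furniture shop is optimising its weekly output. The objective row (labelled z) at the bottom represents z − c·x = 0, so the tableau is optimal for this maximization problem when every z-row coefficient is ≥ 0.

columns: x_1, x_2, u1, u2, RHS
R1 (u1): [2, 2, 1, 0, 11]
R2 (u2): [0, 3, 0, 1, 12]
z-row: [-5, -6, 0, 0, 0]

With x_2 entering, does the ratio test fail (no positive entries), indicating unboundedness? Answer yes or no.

Column x_2 has positive entries in row(s) 1, 2, so the ratio test bounds it — not unbounded.

no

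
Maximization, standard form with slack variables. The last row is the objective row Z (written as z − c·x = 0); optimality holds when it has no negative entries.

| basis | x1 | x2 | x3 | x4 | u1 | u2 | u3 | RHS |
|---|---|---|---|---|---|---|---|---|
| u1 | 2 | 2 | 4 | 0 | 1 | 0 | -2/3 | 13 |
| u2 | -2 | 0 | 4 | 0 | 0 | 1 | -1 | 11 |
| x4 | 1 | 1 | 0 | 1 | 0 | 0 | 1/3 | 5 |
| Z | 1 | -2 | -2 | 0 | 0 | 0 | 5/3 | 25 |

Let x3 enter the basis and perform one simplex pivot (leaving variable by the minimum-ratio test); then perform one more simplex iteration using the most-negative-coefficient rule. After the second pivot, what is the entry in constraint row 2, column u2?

Ratio test on column x3 — row 1: 13/4 = 13/4; row 2: 11/4 = 11/4; row 3: entry 0 ≤ 0. Minimum is 11/4 at row 2 (u2 leaves); pivot element 4.
Divide row 2 by 4; eliminate column x3 from the other rows.
Second iteration: most negative Z-row entry is -2 in column x2, so x2 enters.
Ratio test on column x2 — row 1: 2/2 = 1; row 2: entry 0 ≤ 0; row 3: 5/1 = 5. Minimum is 1 at row 1 (u1 leaves); pivot element 2.
Divide row 1 by 2; eliminate column x2 from the other rows.
After both pivots, the entry at constraint row 2, column u2 is 1/4.

1/4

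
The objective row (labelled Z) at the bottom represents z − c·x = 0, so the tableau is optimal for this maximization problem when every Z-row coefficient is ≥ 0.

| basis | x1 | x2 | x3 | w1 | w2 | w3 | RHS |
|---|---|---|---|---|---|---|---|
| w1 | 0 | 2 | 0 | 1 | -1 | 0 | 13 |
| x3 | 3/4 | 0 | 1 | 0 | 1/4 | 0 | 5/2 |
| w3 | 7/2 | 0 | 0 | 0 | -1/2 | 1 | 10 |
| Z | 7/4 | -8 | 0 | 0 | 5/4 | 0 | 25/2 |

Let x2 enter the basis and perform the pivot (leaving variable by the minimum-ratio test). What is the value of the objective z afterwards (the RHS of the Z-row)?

Ratio test on column x2 — row 1: 13/2 = 13/2; row 2: entry 0 ≤ 0; row 3: entry 0 ≤ 0. Minimum is 13/2 at row 1 (w1 leaves); pivot element 2.
Pivot on row 1; the Z-row RHS becomes 25/2 − (-8)·(13/2) = 129/2.

129/2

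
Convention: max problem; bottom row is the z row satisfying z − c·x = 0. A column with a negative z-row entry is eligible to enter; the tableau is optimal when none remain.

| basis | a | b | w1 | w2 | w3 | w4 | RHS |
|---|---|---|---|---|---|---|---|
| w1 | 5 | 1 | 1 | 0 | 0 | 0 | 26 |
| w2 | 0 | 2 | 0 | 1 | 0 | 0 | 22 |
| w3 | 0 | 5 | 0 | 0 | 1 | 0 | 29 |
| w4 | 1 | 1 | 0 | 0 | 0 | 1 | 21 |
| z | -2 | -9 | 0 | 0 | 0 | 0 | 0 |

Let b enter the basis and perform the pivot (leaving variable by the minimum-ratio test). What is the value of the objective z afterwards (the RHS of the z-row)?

Ratio test on column b — row 1: 26/1 = 26; row 2: 22/2 = 11; row 3: 29/5 = 29/5; row 4: 21/1 = 21. Minimum is 29/5 at row 3 (w3 leaves); pivot element 5.
Pivot on row 3; the z-row RHS becomes 0 − (-9)·(29/5) = 261/5.

261/5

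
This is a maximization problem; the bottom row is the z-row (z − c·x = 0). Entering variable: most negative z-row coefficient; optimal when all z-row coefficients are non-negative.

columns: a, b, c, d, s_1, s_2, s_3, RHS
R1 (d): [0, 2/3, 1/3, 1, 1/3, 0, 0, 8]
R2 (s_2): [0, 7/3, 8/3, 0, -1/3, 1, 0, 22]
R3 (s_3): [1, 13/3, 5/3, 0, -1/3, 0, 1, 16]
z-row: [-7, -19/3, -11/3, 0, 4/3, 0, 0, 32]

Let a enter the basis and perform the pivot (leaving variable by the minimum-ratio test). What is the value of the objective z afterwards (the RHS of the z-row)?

144

Ratio test on column a — row 1: entry 0 ≤ 0; row 2: entry 0 ≤ 0; row 3: 16/1 = 16. Minimum is 16 at row 3 (s_3 leaves); pivot element 1.
Pivot on row 3; the z-row RHS becomes 32 − (-7)·16 = 144.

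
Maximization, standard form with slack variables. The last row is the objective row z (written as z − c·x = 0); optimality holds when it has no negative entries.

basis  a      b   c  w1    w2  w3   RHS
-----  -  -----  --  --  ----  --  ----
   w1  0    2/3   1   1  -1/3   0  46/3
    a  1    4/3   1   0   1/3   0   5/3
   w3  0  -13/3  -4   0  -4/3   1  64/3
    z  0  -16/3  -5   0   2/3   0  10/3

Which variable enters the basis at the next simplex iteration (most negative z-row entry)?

Negative z-row entries: b: -16/3, c: -5.
The most negative is -16/3 in column b, so b enters.

b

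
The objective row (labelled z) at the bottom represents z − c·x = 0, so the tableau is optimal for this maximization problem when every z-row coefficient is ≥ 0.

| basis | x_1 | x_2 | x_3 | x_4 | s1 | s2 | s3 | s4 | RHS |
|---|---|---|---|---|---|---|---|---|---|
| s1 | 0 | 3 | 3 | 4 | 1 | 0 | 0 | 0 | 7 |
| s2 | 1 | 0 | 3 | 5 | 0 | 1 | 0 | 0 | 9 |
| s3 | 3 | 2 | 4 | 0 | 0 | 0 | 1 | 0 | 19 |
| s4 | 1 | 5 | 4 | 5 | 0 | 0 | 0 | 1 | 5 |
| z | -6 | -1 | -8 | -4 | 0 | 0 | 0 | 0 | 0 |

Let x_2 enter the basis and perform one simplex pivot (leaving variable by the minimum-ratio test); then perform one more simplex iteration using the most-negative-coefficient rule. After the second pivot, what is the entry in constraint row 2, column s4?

Ratio test on column x_2 — row 1: 7/3 = 7/3; row 2: entry 0 ≤ 0; row 3: 19/2 = 19/2; row 4: 5/5 = 1. Minimum is 1 at row 4 (s4 leaves); pivot element 5.
Divide row 4 by 5; eliminate column x_2 from the other rows.
Second iteration: most negative z-row entry is -36/5 in column x_3, so x_3 enters.
Ratio test on column x_3 — row 1: 4/(3/5) = 20/3; row 2: 9/3 = 3; row 3: 17/(12/5) = 85/12; row 4: 1/(4/5) = 5/4. Minimum is 5/4 at row 4 (x_2 leaves); pivot element 4/5.
Divide row 4 by 4/5; eliminate column x_3 from the other rows.
After both pivots, the entry at constraint row 2, column s4 is -3/4.

-3/4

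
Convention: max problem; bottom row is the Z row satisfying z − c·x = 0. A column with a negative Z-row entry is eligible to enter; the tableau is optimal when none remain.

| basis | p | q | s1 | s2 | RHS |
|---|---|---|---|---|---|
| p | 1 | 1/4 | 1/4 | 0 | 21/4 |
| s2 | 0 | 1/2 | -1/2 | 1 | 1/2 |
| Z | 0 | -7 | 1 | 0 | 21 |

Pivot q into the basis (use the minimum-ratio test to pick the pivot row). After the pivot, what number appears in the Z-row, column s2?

Ratio test on column q — row 1: (21/4)/(1/4) = 21; row 2: (1/2)/(1/2) = 1. Minimum is 1 at row 2 (s2 leaves); pivot element 1/2.
Divide row 2 by 1/2; eliminate column q from the other rows.
Z-row update in column s2: 0 − (-7)·2 = 14.

14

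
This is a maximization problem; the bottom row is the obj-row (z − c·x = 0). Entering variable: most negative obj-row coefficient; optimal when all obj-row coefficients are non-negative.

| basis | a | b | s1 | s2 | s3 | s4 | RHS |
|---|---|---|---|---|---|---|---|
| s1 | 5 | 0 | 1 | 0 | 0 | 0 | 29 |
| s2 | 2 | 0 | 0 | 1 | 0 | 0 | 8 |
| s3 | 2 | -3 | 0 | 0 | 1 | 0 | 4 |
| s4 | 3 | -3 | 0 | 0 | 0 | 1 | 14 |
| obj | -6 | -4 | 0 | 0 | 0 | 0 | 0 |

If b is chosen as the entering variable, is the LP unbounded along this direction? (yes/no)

yes

Every constraint-row entry in column b is ≤ 0, so increasing b is unbounded.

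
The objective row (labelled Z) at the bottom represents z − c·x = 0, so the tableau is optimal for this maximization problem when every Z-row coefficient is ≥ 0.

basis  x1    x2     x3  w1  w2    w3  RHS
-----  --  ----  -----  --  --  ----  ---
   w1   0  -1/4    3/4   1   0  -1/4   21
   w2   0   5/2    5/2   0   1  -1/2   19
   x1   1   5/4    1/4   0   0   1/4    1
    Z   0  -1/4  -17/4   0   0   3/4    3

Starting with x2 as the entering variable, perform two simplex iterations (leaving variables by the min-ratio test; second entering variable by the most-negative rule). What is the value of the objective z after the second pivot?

Ratio test on column x2 — row 1: entry -1/4 ≤ 0; row 2: 19/(5/2) = 38/5; row 3: 1/(5/4) = 4/5. Minimum is 4/5 at row 3 (x1 leaves); pivot element 5/4.
Pivot on row 3; the Z-row RHS becomes 3 − (-1/4)·(4/5) = 16/5.
Next entering variable (most negative Z-row entry -21/5): x3.
Ratio test on column x3 — row 1: (106/5)/(4/5) = 53/2; row 2: 17/2 = 17/2; row 3: (4/5)/(1/5) = 4. Minimum is 4 at row 3 (x2 leaves); pivot element 1/5.
After the second pivot the Z-row RHS is 16/5 − (-21/5)·4 = 20.

20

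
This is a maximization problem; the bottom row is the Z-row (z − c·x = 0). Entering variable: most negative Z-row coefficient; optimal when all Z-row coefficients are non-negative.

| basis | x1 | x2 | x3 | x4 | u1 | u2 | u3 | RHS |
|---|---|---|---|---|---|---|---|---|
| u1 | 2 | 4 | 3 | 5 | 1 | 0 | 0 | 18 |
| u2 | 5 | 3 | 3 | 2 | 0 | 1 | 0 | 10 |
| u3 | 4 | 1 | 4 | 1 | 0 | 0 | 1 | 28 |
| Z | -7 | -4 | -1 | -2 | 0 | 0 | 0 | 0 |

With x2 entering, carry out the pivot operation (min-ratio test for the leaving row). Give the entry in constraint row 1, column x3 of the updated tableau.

-1

Ratio test on column x2 — row 1: 18/4 = 9/2; row 2: 10/3 = 10/3; row 3: 28/1 = 28. Minimum is 10/3 at row 2 (u2 leaves); pivot element 3.
Divide row 2 by 3; eliminate column x2 from the other rows.
Row 1 update in column x3: 3 − 4·1 = -1.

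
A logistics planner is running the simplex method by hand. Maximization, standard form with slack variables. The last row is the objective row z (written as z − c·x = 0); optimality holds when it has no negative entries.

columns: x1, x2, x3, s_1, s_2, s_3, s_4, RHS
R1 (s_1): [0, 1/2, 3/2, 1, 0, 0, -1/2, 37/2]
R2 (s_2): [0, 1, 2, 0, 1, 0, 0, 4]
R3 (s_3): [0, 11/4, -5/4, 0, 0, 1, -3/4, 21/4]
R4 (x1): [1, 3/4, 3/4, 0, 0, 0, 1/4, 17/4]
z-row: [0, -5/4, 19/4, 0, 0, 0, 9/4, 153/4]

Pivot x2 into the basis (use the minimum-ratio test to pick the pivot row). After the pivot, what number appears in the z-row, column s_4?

21/11

Ratio test on column x2 — row 1: (37/2)/(1/2) = 37; row 2: 4/1 = 4; row 3: (21/4)/(11/4) = 21/11; row 4: (17/4)/(3/4) = 17/3. Minimum is 21/11 at row 3 (s_3 leaves); pivot element 11/4.
Divide row 3 by 11/4; eliminate column x2 from the other rows.
z-row update in column s_4: 9/4 − (-5/4)·(-3/11) = 21/11.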